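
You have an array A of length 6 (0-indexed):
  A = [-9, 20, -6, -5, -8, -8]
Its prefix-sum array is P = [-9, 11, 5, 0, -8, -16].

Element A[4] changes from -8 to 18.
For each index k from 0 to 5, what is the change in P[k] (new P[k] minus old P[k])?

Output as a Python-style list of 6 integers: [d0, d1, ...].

Answer: [0, 0, 0, 0, 26, 26]

Derivation:
Element change: A[4] -8 -> 18, delta = 26
For k < 4: P[k] unchanged, delta_P[k] = 0
For k >= 4: P[k] shifts by exactly 26
Delta array: [0, 0, 0, 0, 26, 26]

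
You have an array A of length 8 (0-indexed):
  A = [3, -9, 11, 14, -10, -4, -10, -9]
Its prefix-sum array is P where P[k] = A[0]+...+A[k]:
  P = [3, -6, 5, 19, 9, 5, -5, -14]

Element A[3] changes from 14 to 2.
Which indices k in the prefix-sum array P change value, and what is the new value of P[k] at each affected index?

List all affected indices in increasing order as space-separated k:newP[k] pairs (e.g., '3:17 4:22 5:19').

Answer: 3:7 4:-3 5:-7 6:-17 7:-26

Derivation:
P[k] = A[0] + ... + A[k]
P[k] includes A[3] iff k >= 3
Affected indices: 3, 4, ..., 7; delta = -12
  P[3]: 19 + -12 = 7
  P[4]: 9 + -12 = -3
  P[5]: 5 + -12 = -7
  P[6]: -5 + -12 = -17
  P[7]: -14 + -12 = -26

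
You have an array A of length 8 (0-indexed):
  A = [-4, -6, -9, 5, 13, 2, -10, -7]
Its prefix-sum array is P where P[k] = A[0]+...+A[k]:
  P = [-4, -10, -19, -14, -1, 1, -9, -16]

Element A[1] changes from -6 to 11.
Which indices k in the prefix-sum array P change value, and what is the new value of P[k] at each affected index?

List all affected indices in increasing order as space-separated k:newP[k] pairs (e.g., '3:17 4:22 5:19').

P[k] = A[0] + ... + A[k]
P[k] includes A[1] iff k >= 1
Affected indices: 1, 2, ..., 7; delta = 17
  P[1]: -10 + 17 = 7
  P[2]: -19 + 17 = -2
  P[3]: -14 + 17 = 3
  P[4]: -1 + 17 = 16
  P[5]: 1 + 17 = 18
  P[6]: -9 + 17 = 8
  P[7]: -16 + 17 = 1

Answer: 1:7 2:-2 3:3 4:16 5:18 6:8 7:1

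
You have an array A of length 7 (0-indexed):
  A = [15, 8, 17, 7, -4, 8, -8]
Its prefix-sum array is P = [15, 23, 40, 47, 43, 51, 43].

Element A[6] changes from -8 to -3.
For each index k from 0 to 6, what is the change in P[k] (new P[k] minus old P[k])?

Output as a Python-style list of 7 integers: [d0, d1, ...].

Answer: [0, 0, 0, 0, 0, 0, 5]

Derivation:
Element change: A[6] -8 -> -3, delta = 5
For k < 6: P[k] unchanged, delta_P[k] = 0
For k >= 6: P[k] shifts by exactly 5
Delta array: [0, 0, 0, 0, 0, 0, 5]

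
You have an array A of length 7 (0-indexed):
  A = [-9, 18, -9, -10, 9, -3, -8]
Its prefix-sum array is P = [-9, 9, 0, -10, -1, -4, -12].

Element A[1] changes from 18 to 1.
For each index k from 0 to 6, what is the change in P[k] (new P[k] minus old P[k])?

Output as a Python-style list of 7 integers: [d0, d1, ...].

Answer: [0, -17, -17, -17, -17, -17, -17]

Derivation:
Element change: A[1] 18 -> 1, delta = -17
For k < 1: P[k] unchanged, delta_P[k] = 0
For k >= 1: P[k] shifts by exactly -17
Delta array: [0, -17, -17, -17, -17, -17, -17]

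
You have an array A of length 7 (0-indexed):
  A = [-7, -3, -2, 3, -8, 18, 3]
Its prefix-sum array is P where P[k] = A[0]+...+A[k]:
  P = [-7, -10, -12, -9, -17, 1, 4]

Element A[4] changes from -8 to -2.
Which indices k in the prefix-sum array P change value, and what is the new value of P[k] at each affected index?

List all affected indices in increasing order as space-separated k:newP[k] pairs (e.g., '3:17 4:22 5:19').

P[k] = A[0] + ... + A[k]
P[k] includes A[4] iff k >= 4
Affected indices: 4, 5, ..., 6; delta = 6
  P[4]: -17 + 6 = -11
  P[5]: 1 + 6 = 7
  P[6]: 4 + 6 = 10

Answer: 4:-11 5:7 6:10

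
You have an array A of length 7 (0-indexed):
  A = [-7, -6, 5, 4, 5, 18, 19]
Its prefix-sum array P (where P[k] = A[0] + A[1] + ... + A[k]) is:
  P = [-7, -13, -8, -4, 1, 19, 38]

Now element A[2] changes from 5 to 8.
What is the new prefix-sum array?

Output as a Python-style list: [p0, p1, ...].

Answer: [-7, -13, -5, -1, 4, 22, 41]

Derivation:
Change: A[2] 5 -> 8, delta = 3
P[k] for k < 2: unchanged (A[2] not included)
P[k] for k >= 2: shift by delta = 3
  P[0] = -7 + 0 = -7
  P[1] = -13 + 0 = -13
  P[2] = -8 + 3 = -5
  P[3] = -4 + 3 = -1
  P[4] = 1 + 3 = 4
  P[5] = 19 + 3 = 22
  P[6] = 38 + 3 = 41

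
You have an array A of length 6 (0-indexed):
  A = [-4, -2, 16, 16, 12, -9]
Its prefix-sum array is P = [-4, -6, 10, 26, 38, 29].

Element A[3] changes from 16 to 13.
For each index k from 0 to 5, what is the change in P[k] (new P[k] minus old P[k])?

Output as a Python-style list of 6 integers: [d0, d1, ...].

Element change: A[3] 16 -> 13, delta = -3
For k < 3: P[k] unchanged, delta_P[k] = 0
For k >= 3: P[k] shifts by exactly -3
Delta array: [0, 0, 0, -3, -3, -3]

Answer: [0, 0, 0, -3, -3, -3]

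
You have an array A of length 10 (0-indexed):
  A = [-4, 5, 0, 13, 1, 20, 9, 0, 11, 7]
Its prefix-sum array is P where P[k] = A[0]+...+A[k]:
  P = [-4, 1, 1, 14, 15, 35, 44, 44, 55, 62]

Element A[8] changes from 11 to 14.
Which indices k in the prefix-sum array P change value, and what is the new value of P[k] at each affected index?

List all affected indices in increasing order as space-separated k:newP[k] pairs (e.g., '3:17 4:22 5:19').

P[k] = A[0] + ... + A[k]
P[k] includes A[8] iff k >= 8
Affected indices: 8, 9, ..., 9; delta = 3
  P[8]: 55 + 3 = 58
  P[9]: 62 + 3 = 65

Answer: 8:58 9:65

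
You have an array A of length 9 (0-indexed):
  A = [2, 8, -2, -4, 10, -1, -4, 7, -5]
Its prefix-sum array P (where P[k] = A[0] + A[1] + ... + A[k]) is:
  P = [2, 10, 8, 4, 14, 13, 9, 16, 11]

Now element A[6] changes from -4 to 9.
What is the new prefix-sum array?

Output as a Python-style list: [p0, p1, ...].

Change: A[6] -4 -> 9, delta = 13
P[k] for k < 6: unchanged (A[6] not included)
P[k] for k >= 6: shift by delta = 13
  P[0] = 2 + 0 = 2
  P[1] = 10 + 0 = 10
  P[2] = 8 + 0 = 8
  P[3] = 4 + 0 = 4
  P[4] = 14 + 0 = 14
  P[5] = 13 + 0 = 13
  P[6] = 9 + 13 = 22
  P[7] = 16 + 13 = 29
  P[8] = 11 + 13 = 24

Answer: [2, 10, 8, 4, 14, 13, 22, 29, 24]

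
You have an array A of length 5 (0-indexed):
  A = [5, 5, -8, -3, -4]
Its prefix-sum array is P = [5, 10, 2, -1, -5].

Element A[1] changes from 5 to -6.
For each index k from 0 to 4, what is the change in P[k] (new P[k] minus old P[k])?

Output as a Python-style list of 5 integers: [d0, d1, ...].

Element change: A[1] 5 -> -6, delta = -11
For k < 1: P[k] unchanged, delta_P[k] = 0
For k >= 1: P[k] shifts by exactly -11
Delta array: [0, -11, -11, -11, -11]

Answer: [0, -11, -11, -11, -11]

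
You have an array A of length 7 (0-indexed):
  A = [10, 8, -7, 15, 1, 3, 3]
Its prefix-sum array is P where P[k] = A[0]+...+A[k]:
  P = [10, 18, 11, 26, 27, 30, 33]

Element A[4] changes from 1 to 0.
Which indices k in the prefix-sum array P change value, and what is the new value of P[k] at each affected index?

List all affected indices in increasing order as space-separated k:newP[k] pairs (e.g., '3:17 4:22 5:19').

P[k] = A[0] + ... + A[k]
P[k] includes A[4] iff k >= 4
Affected indices: 4, 5, ..., 6; delta = -1
  P[4]: 27 + -1 = 26
  P[5]: 30 + -1 = 29
  P[6]: 33 + -1 = 32

Answer: 4:26 5:29 6:32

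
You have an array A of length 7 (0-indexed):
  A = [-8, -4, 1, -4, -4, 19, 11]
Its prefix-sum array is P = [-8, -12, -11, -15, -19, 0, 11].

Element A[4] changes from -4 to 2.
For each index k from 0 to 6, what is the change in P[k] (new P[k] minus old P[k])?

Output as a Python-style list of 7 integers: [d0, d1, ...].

Element change: A[4] -4 -> 2, delta = 6
For k < 4: P[k] unchanged, delta_P[k] = 0
For k >= 4: P[k] shifts by exactly 6
Delta array: [0, 0, 0, 0, 6, 6, 6]

Answer: [0, 0, 0, 0, 6, 6, 6]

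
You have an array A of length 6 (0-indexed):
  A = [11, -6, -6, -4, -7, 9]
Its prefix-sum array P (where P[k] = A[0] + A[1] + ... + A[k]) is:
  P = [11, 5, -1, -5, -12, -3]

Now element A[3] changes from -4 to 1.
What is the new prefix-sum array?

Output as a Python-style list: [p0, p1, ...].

Answer: [11, 5, -1, 0, -7, 2]

Derivation:
Change: A[3] -4 -> 1, delta = 5
P[k] for k < 3: unchanged (A[3] not included)
P[k] for k >= 3: shift by delta = 5
  P[0] = 11 + 0 = 11
  P[1] = 5 + 0 = 5
  P[2] = -1 + 0 = -1
  P[3] = -5 + 5 = 0
  P[4] = -12 + 5 = -7
  P[5] = -3 + 5 = 2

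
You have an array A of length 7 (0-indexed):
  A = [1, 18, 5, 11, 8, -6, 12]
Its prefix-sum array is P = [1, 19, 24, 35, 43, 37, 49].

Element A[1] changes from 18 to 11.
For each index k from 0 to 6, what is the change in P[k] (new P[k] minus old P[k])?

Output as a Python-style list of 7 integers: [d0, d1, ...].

Answer: [0, -7, -7, -7, -7, -7, -7]

Derivation:
Element change: A[1] 18 -> 11, delta = -7
For k < 1: P[k] unchanged, delta_P[k] = 0
For k >= 1: P[k] shifts by exactly -7
Delta array: [0, -7, -7, -7, -7, -7, -7]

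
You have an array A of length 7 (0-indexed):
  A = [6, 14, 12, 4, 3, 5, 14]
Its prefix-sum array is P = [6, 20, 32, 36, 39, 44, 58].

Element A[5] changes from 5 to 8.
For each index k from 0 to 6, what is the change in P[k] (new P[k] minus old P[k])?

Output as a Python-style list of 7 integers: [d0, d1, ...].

Answer: [0, 0, 0, 0, 0, 3, 3]

Derivation:
Element change: A[5] 5 -> 8, delta = 3
For k < 5: P[k] unchanged, delta_P[k] = 0
For k >= 5: P[k] shifts by exactly 3
Delta array: [0, 0, 0, 0, 0, 3, 3]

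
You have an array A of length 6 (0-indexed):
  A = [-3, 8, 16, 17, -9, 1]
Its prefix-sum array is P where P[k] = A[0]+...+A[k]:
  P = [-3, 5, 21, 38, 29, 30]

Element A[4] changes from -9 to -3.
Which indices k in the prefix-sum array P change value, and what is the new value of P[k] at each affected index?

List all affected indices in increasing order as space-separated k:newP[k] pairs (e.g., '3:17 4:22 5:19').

Answer: 4:35 5:36

Derivation:
P[k] = A[0] + ... + A[k]
P[k] includes A[4] iff k >= 4
Affected indices: 4, 5, ..., 5; delta = 6
  P[4]: 29 + 6 = 35
  P[5]: 30 + 6 = 36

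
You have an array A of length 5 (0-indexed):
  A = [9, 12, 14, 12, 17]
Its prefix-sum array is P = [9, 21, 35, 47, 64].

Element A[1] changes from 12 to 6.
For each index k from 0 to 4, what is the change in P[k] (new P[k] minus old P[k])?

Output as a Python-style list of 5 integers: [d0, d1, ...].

Element change: A[1] 12 -> 6, delta = -6
For k < 1: P[k] unchanged, delta_P[k] = 0
For k >= 1: P[k] shifts by exactly -6
Delta array: [0, -6, -6, -6, -6]

Answer: [0, -6, -6, -6, -6]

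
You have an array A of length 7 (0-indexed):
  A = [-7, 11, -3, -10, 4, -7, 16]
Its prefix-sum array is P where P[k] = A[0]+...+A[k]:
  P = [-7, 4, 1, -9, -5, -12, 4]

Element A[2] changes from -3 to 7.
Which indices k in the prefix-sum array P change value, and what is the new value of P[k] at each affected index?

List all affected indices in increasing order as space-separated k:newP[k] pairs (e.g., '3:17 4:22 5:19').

P[k] = A[0] + ... + A[k]
P[k] includes A[2] iff k >= 2
Affected indices: 2, 3, ..., 6; delta = 10
  P[2]: 1 + 10 = 11
  P[3]: -9 + 10 = 1
  P[4]: -5 + 10 = 5
  P[5]: -12 + 10 = -2
  P[6]: 4 + 10 = 14

Answer: 2:11 3:1 4:5 5:-2 6:14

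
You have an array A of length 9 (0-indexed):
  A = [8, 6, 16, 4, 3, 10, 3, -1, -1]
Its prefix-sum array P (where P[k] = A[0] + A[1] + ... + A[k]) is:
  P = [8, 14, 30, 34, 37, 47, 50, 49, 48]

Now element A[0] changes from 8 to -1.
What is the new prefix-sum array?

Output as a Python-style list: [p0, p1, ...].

Change: A[0] 8 -> -1, delta = -9
P[k] for k < 0: unchanged (A[0] not included)
P[k] for k >= 0: shift by delta = -9
  P[0] = 8 + -9 = -1
  P[1] = 14 + -9 = 5
  P[2] = 30 + -9 = 21
  P[3] = 34 + -9 = 25
  P[4] = 37 + -9 = 28
  P[5] = 47 + -9 = 38
  P[6] = 50 + -9 = 41
  P[7] = 49 + -9 = 40
  P[8] = 48 + -9 = 39

Answer: [-1, 5, 21, 25, 28, 38, 41, 40, 39]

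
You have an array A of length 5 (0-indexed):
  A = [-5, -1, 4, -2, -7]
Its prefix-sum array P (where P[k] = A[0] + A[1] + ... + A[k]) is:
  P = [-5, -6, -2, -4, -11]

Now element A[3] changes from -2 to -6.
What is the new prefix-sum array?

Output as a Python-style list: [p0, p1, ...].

Answer: [-5, -6, -2, -8, -15]

Derivation:
Change: A[3] -2 -> -6, delta = -4
P[k] for k < 3: unchanged (A[3] not included)
P[k] for k >= 3: shift by delta = -4
  P[0] = -5 + 0 = -5
  P[1] = -6 + 0 = -6
  P[2] = -2 + 0 = -2
  P[3] = -4 + -4 = -8
  P[4] = -11 + -4 = -15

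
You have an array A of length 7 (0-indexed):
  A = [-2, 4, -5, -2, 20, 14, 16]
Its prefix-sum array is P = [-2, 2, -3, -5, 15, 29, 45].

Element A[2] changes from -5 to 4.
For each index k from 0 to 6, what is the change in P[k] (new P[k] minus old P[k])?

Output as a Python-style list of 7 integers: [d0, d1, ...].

Element change: A[2] -5 -> 4, delta = 9
For k < 2: P[k] unchanged, delta_P[k] = 0
For k >= 2: P[k] shifts by exactly 9
Delta array: [0, 0, 9, 9, 9, 9, 9]

Answer: [0, 0, 9, 9, 9, 9, 9]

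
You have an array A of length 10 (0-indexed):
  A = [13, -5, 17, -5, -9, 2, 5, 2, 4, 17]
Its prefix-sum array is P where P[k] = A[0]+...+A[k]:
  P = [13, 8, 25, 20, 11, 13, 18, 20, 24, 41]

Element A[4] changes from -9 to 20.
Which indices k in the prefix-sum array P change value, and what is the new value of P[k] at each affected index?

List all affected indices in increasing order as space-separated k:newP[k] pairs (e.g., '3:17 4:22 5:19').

P[k] = A[0] + ... + A[k]
P[k] includes A[4] iff k >= 4
Affected indices: 4, 5, ..., 9; delta = 29
  P[4]: 11 + 29 = 40
  P[5]: 13 + 29 = 42
  P[6]: 18 + 29 = 47
  P[7]: 20 + 29 = 49
  P[8]: 24 + 29 = 53
  P[9]: 41 + 29 = 70

Answer: 4:40 5:42 6:47 7:49 8:53 9:70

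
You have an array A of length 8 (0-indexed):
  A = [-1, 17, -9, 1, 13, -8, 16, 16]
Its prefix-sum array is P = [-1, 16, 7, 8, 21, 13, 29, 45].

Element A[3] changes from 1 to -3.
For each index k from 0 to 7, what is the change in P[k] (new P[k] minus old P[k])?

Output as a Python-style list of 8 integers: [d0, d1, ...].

Answer: [0, 0, 0, -4, -4, -4, -4, -4]

Derivation:
Element change: A[3] 1 -> -3, delta = -4
For k < 3: P[k] unchanged, delta_P[k] = 0
For k >= 3: P[k] shifts by exactly -4
Delta array: [0, 0, 0, -4, -4, -4, -4, -4]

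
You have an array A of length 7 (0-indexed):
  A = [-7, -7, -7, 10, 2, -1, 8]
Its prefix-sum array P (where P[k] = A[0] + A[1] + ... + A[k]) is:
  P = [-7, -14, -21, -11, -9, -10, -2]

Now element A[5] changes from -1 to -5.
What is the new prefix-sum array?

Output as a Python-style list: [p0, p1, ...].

Answer: [-7, -14, -21, -11, -9, -14, -6]

Derivation:
Change: A[5] -1 -> -5, delta = -4
P[k] for k < 5: unchanged (A[5] not included)
P[k] for k >= 5: shift by delta = -4
  P[0] = -7 + 0 = -7
  P[1] = -14 + 0 = -14
  P[2] = -21 + 0 = -21
  P[3] = -11 + 0 = -11
  P[4] = -9 + 0 = -9
  P[5] = -10 + -4 = -14
  P[6] = -2 + -4 = -6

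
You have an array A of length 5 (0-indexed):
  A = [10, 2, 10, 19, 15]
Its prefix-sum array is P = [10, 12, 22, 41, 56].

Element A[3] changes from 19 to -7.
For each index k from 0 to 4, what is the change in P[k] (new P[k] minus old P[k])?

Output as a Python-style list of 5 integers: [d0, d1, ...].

Element change: A[3] 19 -> -7, delta = -26
For k < 3: P[k] unchanged, delta_P[k] = 0
For k >= 3: P[k] shifts by exactly -26
Delta array: [0, 0, 0, -26, -26]

Answer: [0, 0, 0, -26, -26]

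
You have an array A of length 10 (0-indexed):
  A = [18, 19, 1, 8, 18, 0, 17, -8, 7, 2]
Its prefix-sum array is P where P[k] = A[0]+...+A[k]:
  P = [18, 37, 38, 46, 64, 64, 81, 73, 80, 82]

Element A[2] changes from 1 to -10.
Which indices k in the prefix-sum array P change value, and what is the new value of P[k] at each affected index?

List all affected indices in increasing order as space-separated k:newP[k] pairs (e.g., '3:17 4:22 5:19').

Answer: 2:27 3:35 4:53 5:53 6:70 7:62 8:69 9:71

Derivation:
P[k] = A[0] + ... + A[k]
P[k] includes A[2] iff k >= 2
Affected indices: 2, 3, ..., 9; delta = -11
  P[2]: 38 + -11 = 27
  P[3]: 46 + -11 = 35
  P[4]: 64 + -11 = 53
  P[5]: 64 + -11 = 53
  P[6]: 81 + -11 = 70
  P[7]: 73 + -11 = 62
  P[8]: 80 + -11 = 69
  P[9]: 82 + -11 = 71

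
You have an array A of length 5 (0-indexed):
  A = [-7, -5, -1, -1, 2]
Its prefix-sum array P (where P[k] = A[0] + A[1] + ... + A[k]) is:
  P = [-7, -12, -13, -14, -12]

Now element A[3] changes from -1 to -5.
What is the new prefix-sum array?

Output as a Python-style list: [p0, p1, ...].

Change: A[3] -1 -> -5, delta = -4
P[k] for k < 3: unchanged (A[3] not included)
P[k] for k >= 3: shift by delta = -4
  P[0] = -7 + 0 = -7
  P[1] = -12 + 0 = -12
  P[2] = -13 + 0 = -13
  P[3] = -14 + -4 = -18
  P[4] = -12 + -4 = -16

Answer: [-7, -12, -13, -18, -16]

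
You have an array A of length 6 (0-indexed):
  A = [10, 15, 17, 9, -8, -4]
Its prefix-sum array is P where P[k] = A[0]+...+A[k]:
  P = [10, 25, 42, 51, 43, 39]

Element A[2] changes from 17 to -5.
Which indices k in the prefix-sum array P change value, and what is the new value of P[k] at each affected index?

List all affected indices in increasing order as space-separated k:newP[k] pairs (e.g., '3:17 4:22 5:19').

P[k] = A[0] + ... + A[k]
P[k] includes A[2] iff k >= 2
Affected indices: 2, 3, ..., 5; delta = -22
  P[2]: 42 + -22 = 20
  P[3]: 51 + -22 = 29
  P[4]: 43 + -22 = 21
  P[5]: 39 + -22 = 17

Answer: 2:20 3:29 4:21 5:17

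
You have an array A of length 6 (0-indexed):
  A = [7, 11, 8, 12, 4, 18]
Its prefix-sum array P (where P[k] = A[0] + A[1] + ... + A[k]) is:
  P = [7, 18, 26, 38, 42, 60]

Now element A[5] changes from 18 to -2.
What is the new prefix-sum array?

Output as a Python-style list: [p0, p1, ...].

Answer: [7, 18, 26, 38, 42, 40]

Derivation:
Change: A[5] 18 -> -2, delta = -20
P[k] for k < 5: unchanged (A[5] not included)
P[k] for k >= 5: shift by delta = -20
  P[0] = 7 + 0 = 7
  P[1] = 18 + 0 = 18
  P[2] = 26 + 0 = 26
  P[3] = 38 + 0 = 38
  P[4] = 42 + 0 = 42
  P[5] = 60 + -20 = 40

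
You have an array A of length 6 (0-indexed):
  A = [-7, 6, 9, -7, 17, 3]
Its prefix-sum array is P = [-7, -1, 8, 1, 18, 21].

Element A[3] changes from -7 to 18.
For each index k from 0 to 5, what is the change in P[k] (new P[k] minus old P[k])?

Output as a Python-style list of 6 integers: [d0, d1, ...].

Answer: [0, 0, 0, 25, 25, 25]

Derivation:
Element change: A[3] -7 -> 18, delta = 25
For k < 3: P[k] unchanged, delta_P[k] = 0
For k >= 3: P[k] shifts by exactly 25
Delta array: [0, 0, 0, 25, 25, 25]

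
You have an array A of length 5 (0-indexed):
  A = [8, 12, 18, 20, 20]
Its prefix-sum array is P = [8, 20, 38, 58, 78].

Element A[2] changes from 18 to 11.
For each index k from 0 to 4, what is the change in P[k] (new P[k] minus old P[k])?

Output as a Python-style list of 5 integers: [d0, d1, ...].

Element change: A[2] 18 -> 11, delta = -7
For k < 2: P[k] unchanged, delta_P[k] = 0
For k >= 2: P[k] shifts by exactly -7
Delta array: [0, 0, -7, -7, -7]

Answer: [0, 0, -7, -7, -7]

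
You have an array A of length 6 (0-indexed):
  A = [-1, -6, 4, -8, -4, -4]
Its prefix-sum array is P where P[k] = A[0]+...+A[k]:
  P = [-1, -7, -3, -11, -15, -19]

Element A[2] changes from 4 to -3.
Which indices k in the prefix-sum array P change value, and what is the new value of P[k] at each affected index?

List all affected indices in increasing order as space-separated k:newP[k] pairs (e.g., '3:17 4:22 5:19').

Answer: 2:-10 3:-18 4:-22 5:-26

Derivation:
P[k] = A[0] + ... + A[k]
P[k] includes A[2] iff k >= 2
Affected indices: 2, 3, ..., 5; delta = -7
  P[2]: -3 + -7 = -10
  P[3]: -11 + -7 = -18
  P[4]: -15 + -7 = -22
  P[5]: -19 + -7 = -26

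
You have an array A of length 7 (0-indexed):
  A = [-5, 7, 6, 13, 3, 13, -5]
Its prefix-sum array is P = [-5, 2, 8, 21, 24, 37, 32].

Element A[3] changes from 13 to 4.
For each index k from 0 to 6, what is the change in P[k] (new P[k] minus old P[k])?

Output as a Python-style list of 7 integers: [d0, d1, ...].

Element change: A[3] 13 -> 4, delta = -9
For k < 3: P[k] unchanged, delta_P[k] = 0
For k >= 3: P[k] shifts by exactly -9
Delta array: [0, 0, 0, -9, -9, -9, -9]

Answer: [0, 0, 0, -9, -9, -9, -9]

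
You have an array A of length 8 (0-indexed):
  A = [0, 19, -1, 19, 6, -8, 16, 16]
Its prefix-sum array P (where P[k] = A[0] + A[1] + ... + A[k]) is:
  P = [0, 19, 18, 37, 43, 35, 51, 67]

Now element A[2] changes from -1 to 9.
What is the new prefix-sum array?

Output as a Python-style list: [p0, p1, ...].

Answer: [0, 19, 28, 47, 53, 45, 61, 77]

Derivation:
Change: A[2] -1 -> 9, delta = 10
P[k] for k < 2: unchanged (A[2] not included)
P[k] for k >= 2: shift by delta = 10
  P[0] = 0 + 0 = 0
  P[1] = 19 + 0 = 19
  P[2] = 18 + 10 = 28
  P[3] = 37 + 10 = 47
  P[4] = 43 + 10 = 53
  P[5] = 35 + 10 = 45
  P[6] = 51 + 10 = 61
  P[7] = 67 + 10 = 77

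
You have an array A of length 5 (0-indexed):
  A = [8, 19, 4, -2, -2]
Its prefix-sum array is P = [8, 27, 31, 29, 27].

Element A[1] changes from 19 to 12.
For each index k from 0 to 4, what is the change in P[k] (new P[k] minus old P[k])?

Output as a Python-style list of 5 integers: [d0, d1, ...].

Answer: [0, -7, -7, -7, -7]

Derivation:
Element change: A[1] 19 -> 12, delta = -7
For k < 1: P[k] unchanged, delta_P[k] = 0
For k >= 1: P[k] shifts by exactly -7
Delta array: [0, -7, -7, -7, -7]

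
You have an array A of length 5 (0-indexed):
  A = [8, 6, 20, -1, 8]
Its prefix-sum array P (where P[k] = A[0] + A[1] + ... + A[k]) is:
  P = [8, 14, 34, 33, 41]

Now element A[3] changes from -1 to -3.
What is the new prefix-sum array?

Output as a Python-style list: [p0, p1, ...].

Answer: [8, 14, 34, 31, 39]

Derivation:
Change: A[3] -1 -> -3, delta = -2
P[k] for k < 3: unchanged (A[3] not included)
P[k] for k >= 3: shift by delta = -2
  P[0] = 8 + 0 = 8
  P[1] = 14 + 0 = 14
  P[2] = 34 + 0 = 34
  P[3] = 33 + -2 = 31
  P[4] = 41 + -2 = 39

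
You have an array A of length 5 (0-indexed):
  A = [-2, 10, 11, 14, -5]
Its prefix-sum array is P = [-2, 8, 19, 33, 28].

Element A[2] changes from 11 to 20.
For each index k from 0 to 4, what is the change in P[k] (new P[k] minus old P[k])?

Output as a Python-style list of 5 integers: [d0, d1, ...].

Element change: A[2] 11 -> 20, delta = 9
For k < 2: P[k] unchanged, delta_P[k] = 0
For k >= 2: P[k] shifts by exactly 9
Delta array: [0, 0, 9, 9, 9]

Answer: [0, 0, 9, 9, 9]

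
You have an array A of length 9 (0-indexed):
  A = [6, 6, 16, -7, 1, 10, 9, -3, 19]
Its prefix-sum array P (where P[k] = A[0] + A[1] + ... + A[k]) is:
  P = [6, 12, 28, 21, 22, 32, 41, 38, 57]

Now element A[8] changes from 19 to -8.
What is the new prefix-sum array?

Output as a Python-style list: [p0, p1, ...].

Change: A[8] 19 -> -8, delta = -27
P[k] for k < 8: unchanged (A[8] not included)
P[k] for k >= 8: shift by delta = -27
  P[0] = 6 + 0 = 6
  P[1] = 12 + 0 = 12
  P[2] = 28 + 0 = 28
  P[3] = 21 + 0 = 21
  P[4] = 22 + 0 = 22
  P[5] = 32 + 0 = 32
  P[6] = 41 + 0 = 41
  P[7] = 38 + 0 = 38
  P[8] = 57 + -27 = 30

Answer: [6, 12, 28, 21, 22, 32, 41, 38, 30]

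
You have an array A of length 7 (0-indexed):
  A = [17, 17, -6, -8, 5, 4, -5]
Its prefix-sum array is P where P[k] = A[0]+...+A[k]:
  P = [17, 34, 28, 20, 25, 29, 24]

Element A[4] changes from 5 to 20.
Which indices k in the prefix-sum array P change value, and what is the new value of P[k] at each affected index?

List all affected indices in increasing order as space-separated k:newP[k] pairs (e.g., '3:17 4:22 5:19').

P[k] = A[0] + ... + A[k]
P[k] includes A[4] iff k >= 4
Affected indices: 4, 5, ..., 6; delta = 15
  P[4]: 25 + 15 = 40
  P[5]: 29 + 15 = 44
  P[6]: 24 + 15 = 39

Answer: 4:40 5:44 6:39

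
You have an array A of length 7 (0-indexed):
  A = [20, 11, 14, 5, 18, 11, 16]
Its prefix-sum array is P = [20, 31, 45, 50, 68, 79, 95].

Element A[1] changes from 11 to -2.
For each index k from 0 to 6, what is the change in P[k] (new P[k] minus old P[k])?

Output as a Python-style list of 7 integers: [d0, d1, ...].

Element change: A[1] 11 -> -2, delta = -13
For k < 1: P[k] unchanged, delta_P[k] = 0
For k >= 1: P[k] shifts by exactly -13
Delta array: [0, -13, -13, -13, -13, -13, -13]

Answer: [0, -13, -13, -13, -13, -13, -13]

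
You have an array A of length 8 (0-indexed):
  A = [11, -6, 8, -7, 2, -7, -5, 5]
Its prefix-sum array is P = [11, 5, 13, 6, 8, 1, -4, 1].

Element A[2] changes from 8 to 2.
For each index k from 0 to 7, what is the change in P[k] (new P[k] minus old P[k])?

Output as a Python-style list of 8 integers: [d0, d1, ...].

Answer: [0, 0, -6, -6, -6, -6, -6, -6]

Derivation:
Element change: A[2] 8 -> 2, delta = -6
For k < 2: P[k] unchanged, delta_P[k] = 0
For k >= 2: P[k] shifts by exactly -6
Delta array: [0, 0, -6, -6, -6, -6, -6, -6]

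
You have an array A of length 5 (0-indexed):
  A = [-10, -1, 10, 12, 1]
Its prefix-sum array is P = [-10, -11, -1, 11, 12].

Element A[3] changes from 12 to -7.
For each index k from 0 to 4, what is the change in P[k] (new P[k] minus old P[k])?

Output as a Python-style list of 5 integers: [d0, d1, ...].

Element change: A[3] 12 -> -7, delta = -19
For k < 3: P[k] unchanged, delta_P[k] = 0
For k >= 3: P[k] shifts by exactly -19
Delta array: [0, 0, 0, -19, -19]

Answer: [0, 0, 0, -19, -19]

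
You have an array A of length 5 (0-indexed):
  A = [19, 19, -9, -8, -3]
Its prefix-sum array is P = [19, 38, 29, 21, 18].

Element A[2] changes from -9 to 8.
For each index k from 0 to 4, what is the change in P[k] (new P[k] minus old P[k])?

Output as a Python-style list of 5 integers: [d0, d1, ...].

Answer: [0, 0, 17, 17, 17]

Derivation:
Element change: A[2] -9 -> 8, delta = 17
For k < 2: P[k] unchanged, delta_P[k] = 0
For k >= 2: P[k] shifts by exactly 17
Delta array: [0, 0, 17, 17, 17]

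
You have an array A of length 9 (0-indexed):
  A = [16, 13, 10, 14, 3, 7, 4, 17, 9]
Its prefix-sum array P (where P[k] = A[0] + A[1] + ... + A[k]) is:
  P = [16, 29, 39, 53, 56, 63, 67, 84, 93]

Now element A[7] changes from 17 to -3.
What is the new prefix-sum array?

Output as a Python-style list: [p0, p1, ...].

Change: A[7] 17 -> -3, delta = -20
P[k] for k < 7: unchanged (A[7] not included)
P[k] for k >= 7: shift by delta = -20
  P[0] = 16 + 0 = 16
  P[1] = 29 + 0 = 29
  P[2] = 39 + 0 = 39
  P[3] = 53 + 0 = 53
  P[4] = 56 + 0 = 56
  P[5] = 63 + 0 = 63
  P[6] = 67 + 0 = 67
  P[7] = 84 + -20 = 64
  P[8] = 93 + -20 = 73

Answer: [16, 29, 39, 53, 56, 63, 67, 64, 73]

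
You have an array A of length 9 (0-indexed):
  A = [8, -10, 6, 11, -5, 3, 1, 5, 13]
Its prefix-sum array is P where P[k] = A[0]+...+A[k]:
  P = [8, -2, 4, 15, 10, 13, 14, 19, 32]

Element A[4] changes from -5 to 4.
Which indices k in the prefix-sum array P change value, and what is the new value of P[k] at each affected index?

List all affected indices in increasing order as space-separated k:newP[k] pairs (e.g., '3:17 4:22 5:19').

Answer: 4:19 5:22 6:23 7:28 8:41

Derivation:
P[k] = A[0] + ... + A[k]
P[k] includes A[4] iff k >= 4
Affected indices: 4, 5, ..., 8; delta = 9
  P[4]: 10 + 9 = 19
  P[5]: 13 + 9 = 22
  P[6]: 14 + 9 = 23
  P[7]: 19 + 9 = 28
  P[8]: 32 + 9 = 41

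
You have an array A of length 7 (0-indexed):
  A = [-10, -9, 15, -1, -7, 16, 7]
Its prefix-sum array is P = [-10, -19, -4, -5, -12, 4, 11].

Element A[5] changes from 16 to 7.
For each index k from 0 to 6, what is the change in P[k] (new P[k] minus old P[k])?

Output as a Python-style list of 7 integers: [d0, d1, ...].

Element change: A[5] 16 -> 7, delta = -9
For k < 5: P[k] unchanged, delta_P[k] = 0
For k >= 5: P[k] shifts by exactly -9
Delta array: [0, 0, 0, 0, 0, -9, -9]

Answer: [0, 0, 0, 0, 0, -9, -9]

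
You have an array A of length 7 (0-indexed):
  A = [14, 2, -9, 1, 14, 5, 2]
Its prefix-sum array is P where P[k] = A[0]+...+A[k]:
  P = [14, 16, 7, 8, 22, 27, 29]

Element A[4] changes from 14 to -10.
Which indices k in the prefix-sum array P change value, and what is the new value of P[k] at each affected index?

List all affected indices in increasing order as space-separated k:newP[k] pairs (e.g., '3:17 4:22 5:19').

Answer: 4:-2 5:3 6:5

Derivation:
P[k] = A[0] + ... + A[k]
P[k] includes A[4] iff k >= 4
Affected indices: 4, 5, ..., 6; delta = -24
  P[4]: 22 + -24 = -2
  P[5]: 27 + -24 = 3
  P[6]: 29 + -24 = 5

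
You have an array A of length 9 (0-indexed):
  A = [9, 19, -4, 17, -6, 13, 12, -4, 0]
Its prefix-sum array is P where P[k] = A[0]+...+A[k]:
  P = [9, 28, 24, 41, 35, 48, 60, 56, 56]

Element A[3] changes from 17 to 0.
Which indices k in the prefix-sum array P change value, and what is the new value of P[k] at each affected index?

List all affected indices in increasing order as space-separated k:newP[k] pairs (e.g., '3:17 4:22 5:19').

P[k] = A[0] + ... + A[k]
P[k] includes A[3] iff k >= 3
Affected indices: 3, 4, ..., 8; delta = -17
  P[3]: 41 + -17 = 24
  P[4]: 35 + -17 = 18
  P[5]: 48 + -17 = 31
  P[6]: 60 + -17 = 43
  P[7]: 56 + -17 = 39
  P[8]: 56 + -17 = 39

Answer: 3:24 4:18 5:31 6:43 7:39 8:39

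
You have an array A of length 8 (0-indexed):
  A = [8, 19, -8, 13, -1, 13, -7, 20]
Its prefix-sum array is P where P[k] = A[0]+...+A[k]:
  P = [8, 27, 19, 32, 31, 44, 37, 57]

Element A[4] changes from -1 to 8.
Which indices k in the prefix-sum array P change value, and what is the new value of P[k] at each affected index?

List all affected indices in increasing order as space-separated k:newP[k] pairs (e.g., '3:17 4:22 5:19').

P[k] = A[0] + ... + A[k]
P[k] includes A[4] iff k >= 4
Affected indices: 4, 5, ..., 7; delta = 9
  P[4]: 31 + 9 = 40
  P[5]: 44 + 9 = 53
  P[6]: 37 + 9 = 46
  P[7]: 57 + 9 = 66

Answer: 4:40 5:53 6:46 7:66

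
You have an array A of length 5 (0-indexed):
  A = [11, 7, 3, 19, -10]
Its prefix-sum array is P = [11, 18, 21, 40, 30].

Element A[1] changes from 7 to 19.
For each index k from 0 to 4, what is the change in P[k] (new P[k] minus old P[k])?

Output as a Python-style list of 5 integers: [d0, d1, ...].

Element change: A[1] 7 -> 19, delta = 12
For k < 1: P[k] unchanged, delta_P[k] = 0
For k >= 1: P[k] shifts by exactly 12
Delta array: [0, 12, 12, 12, 12]

Answer: [0, 12, 12, 12, 12]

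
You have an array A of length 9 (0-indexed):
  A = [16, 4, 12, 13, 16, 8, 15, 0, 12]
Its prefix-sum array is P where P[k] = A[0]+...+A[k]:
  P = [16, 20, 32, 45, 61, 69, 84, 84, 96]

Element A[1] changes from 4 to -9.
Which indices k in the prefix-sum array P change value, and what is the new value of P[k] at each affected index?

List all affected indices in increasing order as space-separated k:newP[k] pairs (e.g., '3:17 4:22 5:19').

Answer: 1:7 2:19 3:32 4:48 5:56 6:71 7:71 8:83

Derivation:
P[k] = A[0] + ... + A[k]
P[k] includes A[1] iff k >= 1
Affected indices: 1, 2, ..., 8; delta = -13
  P[1]: 20 + -13 = 7
  P[2]: 32 + -13 = 19
  P[3]: 45 + -13 = 32
  P[4]: 61 + -13 = 48
  P[5]: 69 + -13 = 56
  P[6]: 84 + -13 = 71
  P[7]: 84 + -13 = 71
  P[8]: 96 + -13 = 83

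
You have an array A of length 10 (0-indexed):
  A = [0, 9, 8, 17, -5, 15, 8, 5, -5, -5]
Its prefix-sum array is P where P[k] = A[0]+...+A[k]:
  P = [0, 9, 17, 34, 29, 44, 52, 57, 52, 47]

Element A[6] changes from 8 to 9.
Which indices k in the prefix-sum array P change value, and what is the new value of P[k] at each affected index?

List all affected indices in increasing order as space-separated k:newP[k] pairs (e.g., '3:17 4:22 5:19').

P[k] = A[0] + ... + A[k]
P[k] includes A[6] iff k >= 6
Affected indices: 6, 7, ..., 9; delta = 1
  P[6]: 52 + 1 = 53
  P[7]: 57 + 1 = 58
  P[8]: 52 + 1 = 53
  P[9]: 47 + 1 = 48

Answer: 6:53 7:58 8:53 9:48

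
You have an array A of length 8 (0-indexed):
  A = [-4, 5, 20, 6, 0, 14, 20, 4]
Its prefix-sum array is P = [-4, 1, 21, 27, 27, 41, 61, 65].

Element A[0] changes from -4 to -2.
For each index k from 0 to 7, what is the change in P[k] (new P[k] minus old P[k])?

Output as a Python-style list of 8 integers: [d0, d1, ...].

Element change: A[0] -4 -> -2, delta = 2
For k < 0: P[k] unchanged, delta_P[k] = 0
For k >= 0: P[k] shifts by exactly 2
Delta array: [2, 2, 2, 2, 2, 2, 2, 2]

Answer: [2, 2, 2, 2, 2, 2, 2, 2]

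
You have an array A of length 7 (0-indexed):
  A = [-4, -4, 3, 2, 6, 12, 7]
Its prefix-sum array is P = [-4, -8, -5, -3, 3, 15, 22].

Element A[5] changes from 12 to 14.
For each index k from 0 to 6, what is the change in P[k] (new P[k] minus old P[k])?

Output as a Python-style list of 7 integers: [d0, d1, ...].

Element change: A[5] 12 -> 14, delta = 2
For k < 5: P[k] unchanged, delta_P[k] = 0
For k >= 5: P[k] shifts by exactly 2
Delta array: [0, 0, 0, 0, 0, 2, 2]

Answer: [0, 0, 0, 0, 0, 2, 2]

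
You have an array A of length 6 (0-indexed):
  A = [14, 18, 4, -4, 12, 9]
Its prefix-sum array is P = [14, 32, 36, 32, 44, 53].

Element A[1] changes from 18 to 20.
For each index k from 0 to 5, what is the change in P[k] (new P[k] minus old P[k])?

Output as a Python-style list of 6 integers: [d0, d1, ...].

Answer: [0, 2, 2, 2, 2, 2]

Derivation:
Element change: A[1] 18 -> 20, delta = 2
For k < 1: P[k] unchanged, delta_P[k] = 0
For k >= 1: P[k] shifts by exactly 2
Delta array: [0, 2, 2, 2, 2, 2]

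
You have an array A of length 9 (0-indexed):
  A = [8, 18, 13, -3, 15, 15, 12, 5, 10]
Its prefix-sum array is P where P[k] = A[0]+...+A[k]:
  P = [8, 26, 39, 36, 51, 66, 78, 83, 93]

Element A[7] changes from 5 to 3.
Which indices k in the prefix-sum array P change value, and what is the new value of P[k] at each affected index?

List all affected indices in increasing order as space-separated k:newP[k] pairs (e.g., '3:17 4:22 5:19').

P[k] = A[0] + ... + A[k]
P[k] includes A[7] iff k >= 7
Affected indices: 7, 8, ..., 8; delta = -2
  P[7]: 83 + -2 = 81
  P[8]: 93 + -2 = 91

Answer: 7:81 8:91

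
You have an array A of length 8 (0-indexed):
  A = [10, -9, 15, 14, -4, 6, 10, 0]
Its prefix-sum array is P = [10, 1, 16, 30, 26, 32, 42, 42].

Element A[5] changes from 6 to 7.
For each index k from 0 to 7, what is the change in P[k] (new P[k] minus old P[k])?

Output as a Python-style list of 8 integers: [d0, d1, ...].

Element change: A[5] 6 -> 7, delta = 1
For k < 5: P[k] unchanged, delta_P[k] = 0
For k >= 5: P[k] shifts by exactly 1
Delta array: [0, 0, 0, 0, 0, 1, 1, 1]

Answer: [0, 0, 0, 0, 0, 1, 1, 1]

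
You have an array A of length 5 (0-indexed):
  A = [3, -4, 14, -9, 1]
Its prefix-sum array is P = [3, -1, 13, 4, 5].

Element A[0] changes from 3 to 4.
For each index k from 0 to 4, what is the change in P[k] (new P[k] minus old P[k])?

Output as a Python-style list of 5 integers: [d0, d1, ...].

Answer: [1, 1, 1, 1, 1]

Derivation:
Element change: A[0] 3 -> 4, delta = 1
For k < 0: P[k] unchanged, delta_P[k] = 0
For k >= 0: P[k] shifts by exactly 1
Delta array: [1, 1, 1, 1, 1]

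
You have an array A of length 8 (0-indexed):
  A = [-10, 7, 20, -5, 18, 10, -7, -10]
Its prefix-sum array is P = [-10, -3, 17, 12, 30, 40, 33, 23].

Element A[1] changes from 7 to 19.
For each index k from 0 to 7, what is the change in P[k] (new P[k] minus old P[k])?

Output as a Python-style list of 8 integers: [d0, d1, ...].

Answer: [0, 12, 12, 12, 12, 12, 12, 12]

Derivation:
Element change: A[1] 7 -> 19, delta = 12
For k < 1: P[k] unchanged, delta_P[k] = 0
For k >= 1: P[k] shifts by exactly 12
Delta array: [0, 12, 12, 12, 12, 12, 12, 12]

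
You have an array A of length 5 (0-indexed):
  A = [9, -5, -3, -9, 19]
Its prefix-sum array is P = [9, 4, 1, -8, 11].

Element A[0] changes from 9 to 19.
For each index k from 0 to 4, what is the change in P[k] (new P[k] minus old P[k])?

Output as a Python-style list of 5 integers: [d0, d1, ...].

Answer: [10, 10, 10, 10, 10]

Derivation:
Element change: A[0] 9 -> 19, delta = 10
For k < 0: P[k] unchanged, delta_P[k] = 0
For k >= 0: P[k] shifts by exactly 10
Delta array: [10, 10, 10, 10, 10]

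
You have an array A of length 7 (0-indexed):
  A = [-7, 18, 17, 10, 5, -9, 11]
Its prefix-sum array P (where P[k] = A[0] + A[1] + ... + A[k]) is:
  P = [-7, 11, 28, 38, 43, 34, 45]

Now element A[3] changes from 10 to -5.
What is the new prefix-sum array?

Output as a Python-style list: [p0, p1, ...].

Change: A[3] 10 -> -5, delta = -15
P[k] for k < 3: unchanged (A[3] not included)
P[k] for k >= 3: shift by delta = -15
  P[0] = -7 + 0 = -7
  P[1] = 11 + 0 = 11
  P[2] = 28 + 0 = 28
  P[3] = 38 + -15 = 23
  P[4] = 43 + -15 = 28
  P[5] = 34 + -15 = 19
  P[6] = 45 + -15 = 30

Answer: [-7, 11, 28, 23, 28, 19, 30]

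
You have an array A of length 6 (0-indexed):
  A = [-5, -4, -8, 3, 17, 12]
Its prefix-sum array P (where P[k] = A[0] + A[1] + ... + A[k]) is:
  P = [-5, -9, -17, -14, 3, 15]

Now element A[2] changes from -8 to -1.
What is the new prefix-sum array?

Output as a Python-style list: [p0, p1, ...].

Change: A[2] -8 -> -1, delta = 7
P[k] for k < 2: unchanged (A[2] not included)
P[k] for k >= 2: shift by delta = 7
  P[0] = -5 + 0 = -5
  P[1] = -9 + 0 = -9
  P[2] = -17 + 7 = -10
  P[3] = -14 + 7 = -7
  P[4] = 3 + 7 = 10
  P[5] = 15 + 7 = 22

Answer: [-5, -9, -10, -7, 10, 22]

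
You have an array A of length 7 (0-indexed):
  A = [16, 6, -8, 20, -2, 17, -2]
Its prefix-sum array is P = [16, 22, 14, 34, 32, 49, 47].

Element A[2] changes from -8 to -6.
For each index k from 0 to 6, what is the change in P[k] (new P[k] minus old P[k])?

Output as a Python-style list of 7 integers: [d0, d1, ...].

Element change: A[2] -8 -> -6, delta = 2
For k < 2: P[k] unchanged, delta_P[k] = 0
For k >= 2: P[k] shifts by exactly 2
Delta array: [0, 0, 2, 2, 2, 2, 2]

Answer: [0, 0, 2, 2, 2, 2, 2]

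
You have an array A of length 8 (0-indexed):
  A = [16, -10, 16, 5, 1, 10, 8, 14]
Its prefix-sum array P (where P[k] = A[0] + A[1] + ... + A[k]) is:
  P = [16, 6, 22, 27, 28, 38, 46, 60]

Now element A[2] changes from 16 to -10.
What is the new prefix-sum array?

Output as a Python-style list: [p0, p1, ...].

Change: A[2] 16 -> -10, delta = -26
P[k] for k < 2: unchanged (A[2] not included)
P[k] for k >= 2: shift by delta = -26
  P[0] = 16 + 0 = 16
  P[1] = 6 + 0 = 6
  P[2] = 22 + -26 = -4
  P[3] = 27 + -26 = 1
  P[4] = 28 + -26 = 2
  P[5] = 38 + -26 = 12
  P[6] = 46 + -26 = 20
  P[7] = 60 + -26 = 34

Answer: [16, 6, -4, 1, 2, 12, 20, 34]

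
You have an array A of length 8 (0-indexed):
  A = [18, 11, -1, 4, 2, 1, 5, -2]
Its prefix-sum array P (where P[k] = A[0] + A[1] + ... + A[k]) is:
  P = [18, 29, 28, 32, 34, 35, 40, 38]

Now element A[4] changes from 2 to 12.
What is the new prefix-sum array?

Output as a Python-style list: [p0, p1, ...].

Answer: [18, 29, 28, 32, 44, 45, 50, 48]

Derivation:
Change: A[4] 2 -> 12, delta = 10
P[k] for k < 4: unchanged (A[4] not included)
P[k] for k >= 4: shift by delta = 10
  P[0] = 18 + 0 = 18
  P[1] = 29 + 0 = 29
  P[2] = 28 + 0 = 28
  P[3] = 32 + 0 = 32
  P[4] = 34 + 10 = 44
  P[5] = 35 + 10 = 45
  P[6] = 40 + 10 = 50
  P[7] = 38 + 10 = 48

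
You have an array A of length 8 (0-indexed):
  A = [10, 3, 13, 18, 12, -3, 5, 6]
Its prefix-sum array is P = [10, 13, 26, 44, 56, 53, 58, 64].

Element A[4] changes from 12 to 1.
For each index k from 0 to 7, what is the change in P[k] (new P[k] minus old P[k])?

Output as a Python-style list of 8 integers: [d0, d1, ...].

Element change: A[4] 12 -> 1, delta = -11
For k < 4: P[k] unchanged, delta_P[k] = 0
For k >= 4: P[k] shifts by exactly -11
Delta array: [0, 0, 0, 0, -11, -11, -11, -11]

Answer: [0, 0, 0, 0, -11, -11, -11, -11]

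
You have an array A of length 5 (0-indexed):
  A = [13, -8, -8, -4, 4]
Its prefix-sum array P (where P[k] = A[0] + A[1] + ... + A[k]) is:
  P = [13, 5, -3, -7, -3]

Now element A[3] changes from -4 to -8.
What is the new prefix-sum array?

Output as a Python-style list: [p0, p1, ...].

Change: A[3] -4 -> -8, delta = -4
P[k] for k < 3: unchanged (A[3] not included)
P[k] for k >= 3: shift by delta = -4
  P[0] = 13 + 0 = 13
  P[1] = 5 + 0 = 5
  P[2] = -3 + 0 = -3
  P[3] = -7 + -4 = -11
  P[4] = -3 + -4 = -7

Answer: [13, 5, -3, -11, -7]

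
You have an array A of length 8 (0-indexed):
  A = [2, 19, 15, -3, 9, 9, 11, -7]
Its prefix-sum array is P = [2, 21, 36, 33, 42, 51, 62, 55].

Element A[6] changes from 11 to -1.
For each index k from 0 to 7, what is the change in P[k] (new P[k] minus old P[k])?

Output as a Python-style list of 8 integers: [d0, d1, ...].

Element change: A[6] 11 -> -1, delta = -12
For k < 6: P[k] unchanged, delta_P[k] = 0
For k >= 6: P[k] shifts by exactly -12
Delta array: [0, 0, 0, 0, 0, 0, -12, -12]

Answer: [0, 0, 0, 0, 0, 0, -12, -12]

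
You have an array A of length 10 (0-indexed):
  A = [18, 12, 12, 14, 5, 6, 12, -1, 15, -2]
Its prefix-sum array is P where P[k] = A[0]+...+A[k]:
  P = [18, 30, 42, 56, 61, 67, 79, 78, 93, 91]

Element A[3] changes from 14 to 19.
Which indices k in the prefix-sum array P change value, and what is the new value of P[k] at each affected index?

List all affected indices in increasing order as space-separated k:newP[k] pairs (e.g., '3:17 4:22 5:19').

Answer: 3:61 4:66 5:72 6:84 7:83 8:98 9:96

Derivation:
P[k] = A[0] + ... + A[k]
P[k] includes A[3] iff k >= 3
Affected indices: 3, 4, ..., 9; delta = 5
  P[3]: 56 + 5 = 61
  P[4]: 61 + 5 = 66
  P[5]: 67 + 5 = 72
  P[6]: 79 + 5 = 84
  P[7]: 78 + 5 = 83
  P[8]: 93 + 5 = 98
  P[9]: 91 + 5 = 96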